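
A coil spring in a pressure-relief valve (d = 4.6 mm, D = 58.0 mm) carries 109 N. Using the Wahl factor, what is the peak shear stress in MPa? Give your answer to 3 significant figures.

Spring index C = D/d = 58.0/4.6 = 12.6087
K_W = (4C−1)/(4C−4) + 0.615/C = 49.435/46.435 + 0.0488 = 1.1134
τ₀ = 8FD/(πd³) = 8·109·58.0/(π·4.6³) = 50576/305.79 = 165.39 MPa
τ_max = K·τ₀ = 1.1134 × 165.39 = 184.15 MPa

184 MPa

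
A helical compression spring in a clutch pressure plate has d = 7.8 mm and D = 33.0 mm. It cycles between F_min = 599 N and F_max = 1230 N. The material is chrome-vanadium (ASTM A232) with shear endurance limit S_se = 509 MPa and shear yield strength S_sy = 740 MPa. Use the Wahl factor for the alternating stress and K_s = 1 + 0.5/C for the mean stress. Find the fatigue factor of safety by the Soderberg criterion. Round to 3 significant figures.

C = D/d = 33.0/7.8 = 4.2308; K_W = (4C−1)/(4C−4)+0.615/C = 1.3775; K_s = 1+0.5/C = 1.1182
F_a = (F_max−F_min)/2 = 315.5 N; F_m = (F_max+F_min)/2 = 914.5 N
τ_a = K_W·8F_aD/(πd³) = 1.3775 × 55.869 = 76.96 MPa
τ_m = K_s·8F_mD/(πd³) = 1.1182 × 161.94 = 181.08 MPa
Soderberg: 1/n_f = τ_a/S_se + τ_m/S_sy = 76.96/509 + 181.08/740 = 0.15120 + 0.24470 = 0.3959
n_f = 1/0.3959 = 2.526

2.53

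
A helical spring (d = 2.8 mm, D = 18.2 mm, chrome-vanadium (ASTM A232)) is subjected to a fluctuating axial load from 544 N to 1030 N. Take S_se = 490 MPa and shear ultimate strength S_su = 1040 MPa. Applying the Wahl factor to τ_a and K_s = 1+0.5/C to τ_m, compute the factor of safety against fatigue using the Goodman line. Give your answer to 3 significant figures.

C = D/d = 18.2/2.8 = 6.5000; K_W = (4C−1)/(4C−4)+0.615/C = 1.2310; K_s = 1+0.5/C = 1.0769
F_a = (F_max−F_min)/2 = 243 N; F_m = (F_max+F_min)/2 = 787 N
τ_a = K_W·8F_aD/(πd³) = 1.2310 × 513.03 = 631.53 MPa
τ_m = K_s·8F_mD/(πd³) = 1.0769 × 1661.5 = 1789.4 MPa
Goodman: 1/n_f = τ_a/S_se + τ_m/S_su = 631.53/490 + 1789.4/1040 = 1.28884 + 1.72053 = 3.0094
n_f = 1/3.0094 = 0.3323

0.332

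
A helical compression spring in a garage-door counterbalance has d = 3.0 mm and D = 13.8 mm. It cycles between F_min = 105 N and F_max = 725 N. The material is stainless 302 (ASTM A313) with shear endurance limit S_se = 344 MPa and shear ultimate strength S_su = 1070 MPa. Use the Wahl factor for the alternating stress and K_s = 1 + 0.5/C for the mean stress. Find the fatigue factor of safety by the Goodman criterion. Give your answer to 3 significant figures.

0.469

C = D/d = 13.8/3.0 = 4.6000; K_W = (4C−1)/(4C−4)+0.615/C = 1.3420; K_s = 1+0.5/C = 1.1087
F_a = (F_max−F_min)/2 = 310 N; F_m = (F_max+F_min)/2 = 415 N
τ_a = K_W·8F_aD/(πd³) = 1.3420 × 403.48 = 541.48 MPa
τ_m = K_s·8F_mD/(πd³) = 1.1087 × 540.14 = 598.85 MPa
Goodman: 1/n_f = τ_a/S_se + τ_m/S_su = 541.48/344 + 598.85/1070 = 1.57406 + 0.55967 = 2.1337
n_f = 1/2.1337 = 0.4687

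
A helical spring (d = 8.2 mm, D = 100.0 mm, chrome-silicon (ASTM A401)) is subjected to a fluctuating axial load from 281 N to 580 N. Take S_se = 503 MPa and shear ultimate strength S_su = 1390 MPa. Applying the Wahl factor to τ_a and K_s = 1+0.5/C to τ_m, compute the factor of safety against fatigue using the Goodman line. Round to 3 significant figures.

3.31

C = D/d = 100.0/8.2 = 12.1951; K_W = (4C−1)/(4C−4)+0.615/C = 1.1174; K_s = 1+0.5/C = 1.0410
F_a = (F_max−F_min)/2 = 149.5 N; F_m = (F_max+F_min)/2 = 430.5 N
τ_a = K_W·8F_aD/(πd³) = 1.1174 × 69.046 = 77.154 MPa
τ_m = K_s·8F_mD/(πd³) = 1.0410 × 198.83 = 206.98 MPa
Goodman: 1/n_f = τ_a/S_se + τ_m/S_su = 77.154/503 + 206.98/1390 = 0.15339 + 0.14890 = 0.30229
n_f = 1/0.30229 = 3.308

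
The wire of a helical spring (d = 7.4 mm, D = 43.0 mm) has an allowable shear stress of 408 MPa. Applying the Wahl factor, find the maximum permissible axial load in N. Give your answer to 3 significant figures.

C = D/d = 43.0/7.4 = 5.8108
K_W = (4C−1)/(4C−4) + 0.615/C = 22.243/19.243 + 0.1058 = 1.2617
τ_max = K·8FD/(πd³) → F_max = τ_allow·πd³/(8DK)
F_max = 408·π·7.4³/(8·43.0·1.2617) = 5.194e+05/434.04 = 1196.7 N

1200 N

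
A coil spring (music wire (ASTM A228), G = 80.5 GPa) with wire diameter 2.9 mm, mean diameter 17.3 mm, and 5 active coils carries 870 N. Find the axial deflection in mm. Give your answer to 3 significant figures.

31.6 mm

k = Gd⁴/(8D³N_a) = (80.5×10³)(2.9⁴)/(8·17.3³·5) = 27.491 N/mm
δ = F/k = 870 / 27.491 = 31.647 mm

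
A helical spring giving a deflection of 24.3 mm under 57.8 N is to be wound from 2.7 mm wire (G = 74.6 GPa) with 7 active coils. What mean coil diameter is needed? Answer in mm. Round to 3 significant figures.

31.0 mm

Required rate k = F/δ = 57.8/24.3 = 2.3786 N/mm
D = (Gd⁴/(8N_a·k))^(1/3) = (74.6×10³·2.7⁴/(8·7·2.3786))^(1/3)
  = (29763.5)^(1/3) = 30.9905 mm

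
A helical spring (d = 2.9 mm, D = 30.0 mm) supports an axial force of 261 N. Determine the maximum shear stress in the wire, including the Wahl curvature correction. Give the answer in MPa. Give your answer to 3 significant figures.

932 MPa

Spring index C = D/d = 30.0/2.9 = 10.3448
K_W = (4C−1)/(4C−4) + 0.615/C = 40.379/37.379 + 0.0594 = 1.1397
τ₀ = 8FD/(πd³) = 8·261·30.0/(π·2.9³) = 62640/76.62 = 817.54 MPa
τ_max = K·τ₀ = 1.1397 × 817.54 = 931.75 MPa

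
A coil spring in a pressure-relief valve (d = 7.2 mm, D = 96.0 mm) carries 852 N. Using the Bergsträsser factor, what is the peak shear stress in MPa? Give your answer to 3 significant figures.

Spring index C = D/d = 96.0/7.2 = 13.3333
K_B = (4C+2)/(4C−3) = 55.333/50.333 = 1.0993
τ₀ = 8FD/(πd³) = 8·852·96.0/(π·7.2³) = 654336/1172.6 = 558.02 MPa
τ_max = K·τ₀ = 1.0993 × 558.02 = 613.46 MPa

613 MPa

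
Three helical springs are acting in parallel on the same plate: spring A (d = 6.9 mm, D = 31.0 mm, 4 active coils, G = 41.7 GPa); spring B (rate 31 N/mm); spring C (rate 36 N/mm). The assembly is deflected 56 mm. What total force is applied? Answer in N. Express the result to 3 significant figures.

9300 N

k_A = Gd⁴/(8D³N_a) = (41.7×10³)(6.9⁴)/(8·31.0³·4) = 99.151 N/mm
Parallel: k_eq = 99.151 + 31 + 36 = 166.15 N/mm
F = k_eq·δ = 166.15·56 = 9304.5 N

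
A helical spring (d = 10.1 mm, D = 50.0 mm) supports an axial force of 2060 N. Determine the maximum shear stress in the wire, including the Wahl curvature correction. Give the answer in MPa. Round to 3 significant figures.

335 MPa

Spring index C = D/d = 50.0/10.1 = 4.9505
K_W = (4C−1)/(4C−4) + 0.615/C = 18.802/15.802 + 0.1242 = 1.3141
τ₀ = 8FD/(πd³) = 8·2060·50.0/(π·10.1³) = 824000/3236.8 = 254.57 MPa
τ_max = K·τ₀ = 1.3141 × 254.57 = 334.53 MPa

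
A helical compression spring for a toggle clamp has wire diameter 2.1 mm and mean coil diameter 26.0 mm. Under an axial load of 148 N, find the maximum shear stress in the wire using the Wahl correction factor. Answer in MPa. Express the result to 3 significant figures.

Spring index C = D/d = 26.0/2.1 = 12.3810
K_W = (4C−1)/(4C−4) + 0.615/C = 48.524/45.524 + 0.0497 = 1.1156
τ₀ = 8FD/(πd³) = 8·148·26.0/(π·2.1³) = 30784/29.094 = 1058.1 MPa
τ_max = K·τ₀ = 1.1156 × 1058.1 = 1180.4 MPa

1180 MPa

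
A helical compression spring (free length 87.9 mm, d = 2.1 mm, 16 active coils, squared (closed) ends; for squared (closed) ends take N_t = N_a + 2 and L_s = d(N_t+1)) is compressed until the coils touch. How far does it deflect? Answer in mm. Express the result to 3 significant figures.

N_t = 18; L_s = 2.1·19 = 39.9 mm
δ_solid = L₀ − L_s = 87.9 − 39.9 = 48 mm

48.0 mm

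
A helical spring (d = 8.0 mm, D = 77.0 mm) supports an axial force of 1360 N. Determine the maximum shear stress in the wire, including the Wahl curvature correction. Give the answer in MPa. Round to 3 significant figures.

599 MPa

Spring index C = D/d = 77.0/8.0 = 9.6250
K_W = (4C−1)/(4C−4) + 0.615/C = 37.500/34.500 + 0.0639 = 1.1509
τ₀ = 8FD/(πd³) = 8·1360·77.0/(π·8.0³) = 837760/1608.5 = 520.83 MPa
τ_max = K·τ₀ = 1.1509 × 520.83 = 599.4 MPa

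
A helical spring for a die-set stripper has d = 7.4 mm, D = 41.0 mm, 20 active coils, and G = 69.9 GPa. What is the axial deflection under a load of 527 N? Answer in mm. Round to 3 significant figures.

27.7 mm

k = Gd⁴/(8D³N_a) = (69.9×10³)(7.4⁴)/(8·41.0³·20) = 19.008 N/mm
δ = F/k = 527 / 19.008 = 27.725 mm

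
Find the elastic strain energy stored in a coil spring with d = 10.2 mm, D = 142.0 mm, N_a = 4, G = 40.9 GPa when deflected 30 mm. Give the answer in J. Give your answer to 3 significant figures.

2.17 J

k = Gd⁴/(8D³N_a) = (40.9×10³)(10.2⁴)/(8·142.0³·4) = 4.8318 N/mm
U = ½kδ² = 0.5 × 4.8318 × 30² = 2174.3 N·mm = 2.1743 J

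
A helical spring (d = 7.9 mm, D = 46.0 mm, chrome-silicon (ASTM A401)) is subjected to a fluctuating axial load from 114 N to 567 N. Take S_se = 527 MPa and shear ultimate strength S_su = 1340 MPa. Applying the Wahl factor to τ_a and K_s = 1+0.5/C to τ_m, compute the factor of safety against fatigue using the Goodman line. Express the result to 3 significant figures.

C = D/d = 46.0/7.9 = 5.8228; K_W = (4C−1)/(4C−4)+0.615/C = 1.2611; K_s = 1+0.5/C = 1.0859
F_a = (F_max−F_min)/2 = 226.5 N; F_m = (F_max+F_min)/2 = 340.5 N
τ_a = K_W·8F_aD/(πd³) = 1.2611 × 53.813 = 67.865 MPa
τ_m = K_s·8F_mD/(πd³) = 1.0859 × 80.897 = 87.844 MPa
Goodman: 1/n_f = τ_a/S_se + τ_m/S_su = 67.865/527 + 87.844/1340 = 0.12878 + 0.06556 = 0.19433
n_f = 1/0.19433 = 5.146

5.15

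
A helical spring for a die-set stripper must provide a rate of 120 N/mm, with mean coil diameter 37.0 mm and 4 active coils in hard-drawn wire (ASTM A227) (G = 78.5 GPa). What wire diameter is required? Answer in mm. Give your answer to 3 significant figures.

7.06 mm

d = (8D³N_a·k / G)^(1/4) = (8·37.0³·4·120 / (78.5×10³))^0.25
  = (2477.8)^0.25 = 7.0553 mm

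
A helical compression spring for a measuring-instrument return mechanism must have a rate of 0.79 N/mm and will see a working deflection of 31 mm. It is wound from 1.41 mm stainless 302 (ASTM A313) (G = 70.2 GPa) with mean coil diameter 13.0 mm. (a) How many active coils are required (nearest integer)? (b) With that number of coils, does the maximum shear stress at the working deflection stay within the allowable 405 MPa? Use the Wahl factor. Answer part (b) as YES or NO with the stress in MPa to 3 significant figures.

(a) 20 coils; (b) YES, τ_max = 335 MPa

N_a = Gd⁴/(8D³k) = (70.2×10³)(1.41⁴)/(8·13.0³·0.79) = 19.98 → N_a = 20
Actual rate k = Gd⁴/(8D³·20) = 0.78934 N/mm
Working load F = kδ = 0.78934·31 = 24.47 N
C = 13.0/1.41 = 9.2199; K_W = (4C−1)/(4C−4)+0.615/C = 1.1579
τ_max = K_W·8FD/(πd³) = 1.1579·288.97 = 334.61 MPa
τ_max ≤ 405 MPa → acceptable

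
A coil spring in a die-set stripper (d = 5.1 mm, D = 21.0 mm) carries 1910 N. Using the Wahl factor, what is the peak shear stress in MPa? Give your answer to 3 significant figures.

1070 MPa

Spring index C = D/d = 21.0/5.1 = 4.1176
K_W = (4C−1)/(4C−4) + 0.615/C = 15.471/12.471 + 0.1494 = 1.3899
τ₀ = 8FD/(πd³) = 8·1910·21.0/(π·5.1³) = 320880/416.74 = 769.98 MPa
τ_max = K·τ₀ = 1.3899 × 769.98 = 1070.2 MPa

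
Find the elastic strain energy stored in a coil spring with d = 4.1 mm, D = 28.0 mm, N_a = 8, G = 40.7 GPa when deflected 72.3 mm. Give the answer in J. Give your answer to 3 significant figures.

21.4 J

k = Gd⁴/(8D³N_a) = (40.7×10³)(4.1⁴)/(8·28.0³·8) = 8.1861 N/mm
U = ½kδ² = 0.5 × 8.1861 × 72.3² = 21395 N·mm = 21.395 J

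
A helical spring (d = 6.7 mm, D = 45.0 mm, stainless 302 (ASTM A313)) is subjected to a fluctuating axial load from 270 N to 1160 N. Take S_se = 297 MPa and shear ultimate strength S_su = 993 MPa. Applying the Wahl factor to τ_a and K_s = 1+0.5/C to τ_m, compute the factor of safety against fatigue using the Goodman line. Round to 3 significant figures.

1.01

C = D/d = 45.0/6.7 = 6.7164; K_W = (4C−1)/(4C−4)+0.615/C = 1.2228; K_s = 1+0.5/C = 1.0744
F_a = (F_max−F_min)/2 = 445 N; F_m = (F_max+F_min)/2 = 715 N
τ_a = K_W·8F_aD/(πd³) = 1.2228 × 169.55 = 207.32 MPa
τ_m = K_s·8F_mD/(πd³) = 1.0744 × 272.42 = 292.7 MPa
Goodman: 1/n_f = τ_a/S_se + τ_m/S_su = 207.32/297 + 292.7/993 = 0.69803 + 0.29476 = 0.99279
n_f = 1/0.99279 = 1.007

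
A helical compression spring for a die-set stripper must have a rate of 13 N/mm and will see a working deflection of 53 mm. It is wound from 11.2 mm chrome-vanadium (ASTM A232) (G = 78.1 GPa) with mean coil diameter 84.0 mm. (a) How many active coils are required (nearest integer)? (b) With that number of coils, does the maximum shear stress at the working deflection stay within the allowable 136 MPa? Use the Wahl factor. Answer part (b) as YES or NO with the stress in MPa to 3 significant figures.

(a) 20 coils; (b) YES, τ_max = 125 MPa

N_a = Gd⁴/(8D³k) = (78.1×10³)(11.2⁴)/(8·84.0³·13) = 19.94 → N_a = 20
Actual rate k = Gd⁴/(8D³·20) = 12.959 N/mm
Working load F = kδ = 12.959·53 = 686.82 N
C = 84.0/11.2 = 7.5000; K_W = (4C−1)/(4C−4)+0.615/C = 1.1974
τ_max = K_W·8FD/(πd³) = 1.1974·104.57 = 125.21 MPa
τ_max ≤ 136 MPa → acceptable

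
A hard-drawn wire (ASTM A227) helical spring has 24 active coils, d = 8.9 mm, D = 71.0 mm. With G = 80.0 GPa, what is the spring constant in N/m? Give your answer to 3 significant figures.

k = Gd⁴/(8D³N_a) = (80.0×10³ × 8.9⁴) / (8 × 71.0³ × 24)
  = 5.01938e+08 / 6.87189e+07 = 7.3042 N/mm = 7304.2 N/m

7300 N/m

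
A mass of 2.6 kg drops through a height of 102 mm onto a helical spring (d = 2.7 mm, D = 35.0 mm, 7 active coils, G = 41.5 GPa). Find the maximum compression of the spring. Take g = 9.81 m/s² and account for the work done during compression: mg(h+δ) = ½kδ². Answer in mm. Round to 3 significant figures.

k = Gd⁴/(8D³N_a) = (41.5×10³)(2.7⁴)/(8·35.0³·7) = 0.91857 N/mm
W = mg = 2.6 × 9.81 = 25.506 N
½kδ² − Wδ − Wh = 0 → δ = (W + √(W² + 2kWh))/k
δ = (25.506 + √(650.56 + 4779.51))/0.91857 = (25.506 + 73.689)/0.91857 = 107.99 mm

108 mm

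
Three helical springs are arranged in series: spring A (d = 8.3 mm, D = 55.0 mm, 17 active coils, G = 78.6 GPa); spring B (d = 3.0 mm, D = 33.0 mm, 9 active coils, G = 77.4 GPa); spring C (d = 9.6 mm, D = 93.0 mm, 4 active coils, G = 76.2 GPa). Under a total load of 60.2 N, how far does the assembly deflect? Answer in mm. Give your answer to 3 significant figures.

k_A = Gd⁴/(8D³N_a) = (78.6×10³)(8.3⁴)/(8·55.0³·17) = 16.486 N/mm
k_B = Gd⁴/(8D³N_a) = (77.4×10³)(3.0⁴)/(8·33.0³·9) = 2.423 N/mm
k_C = Gd⁴/(8D³N_a) = (76.2×10³)(9.6⁴)/(8·93.0³·4) = 25.144 N/mm
Series: 1/k_eq = 1/16.486 + 1/2.423 + 1/25.144 = 0.51314; k_eq = 1.9488 N/mm
δ = F/k_eq = 60.2/1.9488 = 30.891 mm

30.9 mm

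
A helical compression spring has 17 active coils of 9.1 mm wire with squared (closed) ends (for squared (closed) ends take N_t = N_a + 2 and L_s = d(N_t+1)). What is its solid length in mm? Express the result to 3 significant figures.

squared (closed) ends: N_t = N_a + 2 = 17 + 2 = 19
L_s = d·(N_t+1) = 9.1 × 20 = 182 mm

182 mm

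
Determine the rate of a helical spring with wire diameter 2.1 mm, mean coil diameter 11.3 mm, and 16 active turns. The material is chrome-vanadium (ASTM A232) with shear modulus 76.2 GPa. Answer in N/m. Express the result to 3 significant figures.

k = Gd⁴/(8D³N_a) = (76.2×10³ × 2.1⁴) / (8 × 11.3³ × 16)
  = 1.48195e+06 / 184691 = 8.0239 N/mm = 8023.9 N/m

8020 N/m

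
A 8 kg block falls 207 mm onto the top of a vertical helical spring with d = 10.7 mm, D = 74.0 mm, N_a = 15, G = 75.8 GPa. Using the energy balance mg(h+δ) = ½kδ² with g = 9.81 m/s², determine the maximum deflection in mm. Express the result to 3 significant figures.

k = Gd⁴/(8D³N_a) = (75.8×10³)(10.7⁴)/(8·74.0³·15) = 20.433 N/mm
W = mg = 8 × 9.81 = 78.48 N
½kδ² − Wδ − Wh = 0 → δ = (W + √(W² + 2kWh))/k
δ = (78.48 + √(6159.1 + 663876))/20.433 = (78.48 + 818.56)/20.433 = 43.902 mm

43.9 mm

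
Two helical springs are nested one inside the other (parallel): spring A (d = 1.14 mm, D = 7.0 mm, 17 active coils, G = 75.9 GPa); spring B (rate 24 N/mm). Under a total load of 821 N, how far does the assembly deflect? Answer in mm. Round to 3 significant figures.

30.7 mm

k_A = Gd⁴/(8D³N_a) = (75.9×10³)(1.14⁴)/(8·7.0³·17) = 2.7481 N/mm
Parallel: k_eq = 2.7481 + 24 = 26.748 N/mm
δ = F/k_eq = 821/26.748 = 30.694 mm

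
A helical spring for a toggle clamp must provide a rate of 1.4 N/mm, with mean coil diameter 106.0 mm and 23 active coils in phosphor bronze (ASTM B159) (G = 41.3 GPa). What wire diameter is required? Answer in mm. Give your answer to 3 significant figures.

d = (8D³N_a·k / G)^(1/4) = (8·106.0³·23·1.4 / (41.3×10³))^0.25
  = (7428.7)^0.25 = 9.2839 mm

9.28 mm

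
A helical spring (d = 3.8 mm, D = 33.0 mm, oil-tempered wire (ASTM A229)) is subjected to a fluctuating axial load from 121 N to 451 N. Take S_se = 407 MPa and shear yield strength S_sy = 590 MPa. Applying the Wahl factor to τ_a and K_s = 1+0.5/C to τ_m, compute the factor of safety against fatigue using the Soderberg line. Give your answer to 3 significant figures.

C = D/d = 33.0/3.8 = 8.6842; K_W = (4C−1)/(4C−4)+0.615/C = 1.1684; K_s = 1+0.5/C = 1.0576
F_a = (F_max−F_min)/2 = 165 N; F_m = (F_max+F_min)/2 = 286 N
τ_a = K_W·8F_aD/(πd³) = 1.1684 × 252.69 = 295.25 MPa
τ_m = K_s·8F_mD/(πd³) = 1.0576 × 438 = 463.21 MPa
Soderberg: 1/n_f = τ_a/S_se + τ_m/S_sy = 295.25/407 + 463.21/590 = 0.72542 + 0.78511 = 1.5105
n_f = 1/1.5105 = 0.662

0.662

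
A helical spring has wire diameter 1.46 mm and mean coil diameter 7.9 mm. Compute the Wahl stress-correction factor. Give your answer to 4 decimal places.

1.2837

C = D/d = 7.9/1.46 = 5.4110
K_W = (4C−1)/(4C−4) + 0.615/C = 20.644/17.644 + 0.1137 = 1.2837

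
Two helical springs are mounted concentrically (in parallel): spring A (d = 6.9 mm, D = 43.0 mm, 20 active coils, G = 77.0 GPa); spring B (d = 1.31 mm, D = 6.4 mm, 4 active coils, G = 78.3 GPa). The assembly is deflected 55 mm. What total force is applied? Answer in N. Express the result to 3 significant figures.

2270 N

k_A = Gd⁴/(8D³N_a) = (77.0×10³)(6.9⁴)/(8·43.0³·20) = 13.72 N/mm
k_B = Gd⁴/(8D³N_a) = (78.3×10³)(1.31⁴)/(8·6.4³·4) = 27.489 N/mm
Parallel: k_eq = 13.72 + 27.489 = 41.209 N/mm
F = k_eq·δ = 41.209·55 = 2266.5 N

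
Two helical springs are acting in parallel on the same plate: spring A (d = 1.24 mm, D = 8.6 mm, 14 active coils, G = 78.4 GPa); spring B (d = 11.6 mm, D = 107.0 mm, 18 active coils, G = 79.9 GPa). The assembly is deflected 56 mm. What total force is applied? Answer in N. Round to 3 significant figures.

k_A = Gd⁴/(8D³N_a) = (78.4×10³)(1.24⁴)/(8·8.6³·14) = 2.6019 N/mm
k_B = Gd⁴/(8D³N_a) = (79.9×10³)(11.6⁴)/(8·107.0³·18) = 8.201 N/mm
Parallel: k_eq = 2.6019 + 8.201 = 10.803 N/mm
F = k_eq·δ = 10.803·56 = 604.96 N

605 N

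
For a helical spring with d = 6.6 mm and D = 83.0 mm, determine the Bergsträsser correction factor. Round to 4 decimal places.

C = D/d = 83.0/6.6 = 12.5758
K_B = (4C+2)/(4C−3) = 52.303/47.303 = 1.1057

1.1057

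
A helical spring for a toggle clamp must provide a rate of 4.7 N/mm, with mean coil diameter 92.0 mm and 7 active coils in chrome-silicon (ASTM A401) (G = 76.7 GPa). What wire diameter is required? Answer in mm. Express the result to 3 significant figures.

d = (8D³N_a·k / G)^(1/4) = (8·92.0³·7·4.7 / (76.7×10³))^0.25
  = (2672.1)^0.25 = 7.1897 mm

7.19 mm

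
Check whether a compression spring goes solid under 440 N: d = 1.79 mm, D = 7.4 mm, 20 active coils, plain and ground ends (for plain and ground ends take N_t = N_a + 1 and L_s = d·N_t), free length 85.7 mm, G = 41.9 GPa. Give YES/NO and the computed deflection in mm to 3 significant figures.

k = Gd⁴/(8D³N_a) = (41.9×10³)(1.79⁴)/(8·7.4³·20) = 6.6345 N/mm
N_t = 21; L_s = 1.79·21 = 37.59 mm; δ_solid = L₀ − L_s = 85.7 − 37.59 = 48.11 mm
δ = F/k = 440/6.6345 = 66.32 mm
δ ≥ δ_solid → spring goes solid

YES, δ = 66.3 mm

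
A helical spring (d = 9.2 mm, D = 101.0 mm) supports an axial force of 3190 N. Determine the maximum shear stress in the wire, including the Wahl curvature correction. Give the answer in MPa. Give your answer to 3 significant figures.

1190 MPa

Spring index C = D/d = 101.0/9.2 = 10.9783
K_W = (4C−1)/(4C−4) + 0.615/C = 42.913/39.913 + 0.0560 = 1.1312
τ₀ = 8FD/(πd³) = 8·3190·101.0/(π·9.2³) = 2.57752e+06/2446.3 = 1053.6 MPa
τ_max = K·τ₀ = 1.1312 × 1053.6 = 1191.9 MPa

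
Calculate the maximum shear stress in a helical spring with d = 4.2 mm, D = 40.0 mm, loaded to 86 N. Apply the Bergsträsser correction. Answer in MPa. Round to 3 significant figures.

135 MPa

Spring index C = D/d = 40.0/4.2 = 9.5238
K_B = (4C+2)/(4C−3) = 40.095/35.095 = 1.1425
τ₀ = 8FD/(πd³) = 8·86·40.0/(π·4.2³) = 27520/232.75 = 118.24 MPa
τ_max = K·τ₀ = 1.1425 × 118.24 = 135.08 MPa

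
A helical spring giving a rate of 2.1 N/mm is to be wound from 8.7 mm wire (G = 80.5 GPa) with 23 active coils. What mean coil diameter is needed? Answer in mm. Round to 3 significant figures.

106 mm

D = (Gd⁴/(8N_a·k))^(1/3) = (80.5×10³·8.7⁴/(8·23·2.1))^(1/3)
  = (1.19354e+06)^(1/3) = 106.0747 mm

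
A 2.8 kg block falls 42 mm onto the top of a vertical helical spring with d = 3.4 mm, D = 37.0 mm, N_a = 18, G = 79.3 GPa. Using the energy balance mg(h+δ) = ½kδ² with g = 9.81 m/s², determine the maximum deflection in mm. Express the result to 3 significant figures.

k = Gd⁴/(8D³N_a) = (79.3×10³)(3.4⁴)/(8·37.0³·18) = 1.4529 N/mm
W = mg = 2.8 × 9.81 = 27.468 N
½kδ² − Wδ − Wh = 0 → δ = (W + √(W² + 2kWh))/k
δ = (27.468 + √(754.49 + 3352.18))/1.4529 = (27.468 + 64.083)/1.4529 = 63.015 mm

63.0 mm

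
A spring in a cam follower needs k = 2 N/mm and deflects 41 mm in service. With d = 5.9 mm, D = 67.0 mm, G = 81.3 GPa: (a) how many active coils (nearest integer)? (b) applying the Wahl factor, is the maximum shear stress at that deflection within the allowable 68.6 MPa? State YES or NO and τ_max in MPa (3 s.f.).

N_a = Gd⁴/(8D³k) = (81.3×10³)(5.9⁴)/(8·67.0³·2) = 20.47 → N_a = 20
Actual rate k = Gd⁴/(8D³·20) = 2.0472 N/mm
Working load F = kδ = 2.0472·41 = 83.934 N
C = 67.0/5.9 = 11.3559; K_W = (4C−1)/(4C−4)+0.615/C = 1.1266
τ_max = K_W·8FD/(πd³) = 1.1266·69.726 = 78.552 MPa
τ_max > 68.6 MPa → exceeds allowable

(a) 20 coils; (b) NO, τ_max = 78.6 MPa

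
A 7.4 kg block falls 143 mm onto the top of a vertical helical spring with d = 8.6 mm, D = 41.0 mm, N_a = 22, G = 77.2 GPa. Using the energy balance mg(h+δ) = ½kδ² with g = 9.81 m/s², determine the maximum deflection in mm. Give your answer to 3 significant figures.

k = Gd⁴/(8D³N_a) = (77.2×10³)(8.6⁴)/(8·41.0³·22) = 34.813 N/mm
W = mg = 7.4 × 9.81 = 72.594 N
½kδ² − Wδ − Wh = 0 → δ = (W + √(W² + 2kWh))/k
δ = (72.594 + √(5269.9 + 722792))/34.813 = (72.594 + 853.27)/34.813 = 26.595 mm

26.6 mm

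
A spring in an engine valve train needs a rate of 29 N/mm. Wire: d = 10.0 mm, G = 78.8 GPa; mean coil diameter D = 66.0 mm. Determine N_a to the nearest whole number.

12

N_a = Gd⁴/(8D³k) = (78.8×10³ × 10.0⁴)/(8 × 66.0³ × 29)
    = 7.88e+08 / 6.66991e+07 = 11.81 → 12 coils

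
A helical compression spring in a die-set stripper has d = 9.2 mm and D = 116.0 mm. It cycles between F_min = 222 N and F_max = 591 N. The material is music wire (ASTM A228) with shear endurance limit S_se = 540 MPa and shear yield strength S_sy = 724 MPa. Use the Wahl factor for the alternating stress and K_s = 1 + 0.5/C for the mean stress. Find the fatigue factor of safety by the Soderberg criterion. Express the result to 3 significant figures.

2.73

C = D/d = 116.0/9.2 = 12.6087; K_W = (4C−1)/(4C−4)+0.615/C = 1.1134; K_s = 1+0.5/C = 1.0397
F_a = (F_max−F_min)/2 = 184.5 N; F_m = (F_max+F_min)/2 = 406.5 N
τ_a = K_W·8F_aD/(πd³) = 1.1134 × 69.989 = 77.925 MPa
τ_m = K_s·8F_mD/(πd³) = 1.0397 × 154.2 = 160.32 MPa
Soderberg: 1/n_f = τ_a/S_se + τ_m/S_sy = 77.925/540 + 160.32/724 = 0.14431 + 0.22143 = 0.36574
n_f = 1/0.36574 = 2.734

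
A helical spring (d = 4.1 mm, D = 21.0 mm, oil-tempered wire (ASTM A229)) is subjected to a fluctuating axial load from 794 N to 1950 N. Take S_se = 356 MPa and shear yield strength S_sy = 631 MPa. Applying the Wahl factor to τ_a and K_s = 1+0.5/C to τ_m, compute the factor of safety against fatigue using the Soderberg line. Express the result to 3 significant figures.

C = D/d = 21.0/4.1 = 5.1220; K_W = (4C−1)/(4C−4)+0.615/C = 1.3020; K_s = 1+0.5/C = 1.0976
F_a = (F_max−F_min)/2 = 578 N; F_m = (F_max+F_min)/2 = 1372 N
τ_a = K_W·8F_aD/(πd³) = 1.3020 × 448.47 = 583.92 MPa
τ_m = K_s·8F_mD/(πd³) = 1.0976 × 1064.5 = 1168.5 MPa
Soderberg: 1/n_f = τ_a/S_se + τ_m/S_sy = 583.92/356 + 1168.5/631 = 1.64023 + 1.85176 = 3.492
n_f = 1/3.492 = 0.2864

0.286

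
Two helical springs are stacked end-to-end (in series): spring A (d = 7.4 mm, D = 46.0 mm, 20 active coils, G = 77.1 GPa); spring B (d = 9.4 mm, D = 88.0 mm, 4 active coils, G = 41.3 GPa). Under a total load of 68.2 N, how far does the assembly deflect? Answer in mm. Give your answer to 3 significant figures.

k_A = Gd⁴/(8D³N_a) = (77.1×10³)(7.4⁴)/(8·46.0³·20) = 14.845 N/mm
k_B = Gd⁴/(8D³N_a) = (41.3×10³)(9.4⁴)/(8·88.0³·4) = 14.786 N/mm
Series: 1/k_eq = 1/14.845 + 1/14.786 = 0.13499; k_eq = 7.4079 N/mm
δ = F/k_eq = 68.2/7.4079 = 9.2064 mm

9.21 mm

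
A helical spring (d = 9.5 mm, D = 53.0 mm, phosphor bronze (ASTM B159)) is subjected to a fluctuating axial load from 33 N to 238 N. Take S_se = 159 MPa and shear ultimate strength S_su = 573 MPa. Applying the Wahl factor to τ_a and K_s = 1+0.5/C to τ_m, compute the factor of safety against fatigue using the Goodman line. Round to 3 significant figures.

C = D/d = 53.0/9.5 = 5.5789; K_W = (4C−1)/(4C−4)+0.615/C = 1.2740; K_s = 1+0.5/C = 1.0896
F_a = (F_max−F_min)/2 = 102.5 N; F_m = (F_max+F_min)/2 = 135.5 N
τ_a = K_W·8F_aD/(πd³) = 1.2740 × 16.135 = 20.556 MPa
τ_m = K_s·8F_mD/(πd³) = 1.0896 × 21.33 = 23.241 MPa
Goodman: 1/n_f = τ_a/S_se + τ_m/S_su = 20.556/159 + 23.241/573 = 0.12929 + 0.04056 = 0.16985
n_f = 1/0.16985 = 5.888

5.89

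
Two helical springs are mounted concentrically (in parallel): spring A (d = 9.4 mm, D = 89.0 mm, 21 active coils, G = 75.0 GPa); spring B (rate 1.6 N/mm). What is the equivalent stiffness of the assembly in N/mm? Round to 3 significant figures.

k_A = Gd⁴/(8D³N_a) = (75.0×10³)(9.4⁴)/(8·89.0³·21) = 4.9442 N/mm
Parallel: k_eq = 4.9442 + 1.6 = 6.5442 N/mm

6.54 N/mm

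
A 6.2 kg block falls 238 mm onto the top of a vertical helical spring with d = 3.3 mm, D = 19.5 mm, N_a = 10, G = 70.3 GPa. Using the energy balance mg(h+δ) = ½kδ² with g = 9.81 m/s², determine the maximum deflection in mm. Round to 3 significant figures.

k = Gd⁴/(8D³N_a) = (70.3×10³)(3.3⁴)/(8·19.5³·10) = 14.055 N/mm
W = mg = 6.2 × 9.81 = 60.822 N
½kδ² − Wδ − Wh = 0 → δ = (W + √(W² + 2kWh))/k
δ = (60.822 + √(3699.3 + 406897))/14.055 = (60.822 + 640.78)/14.055 = 49.92 mm

49.9 mm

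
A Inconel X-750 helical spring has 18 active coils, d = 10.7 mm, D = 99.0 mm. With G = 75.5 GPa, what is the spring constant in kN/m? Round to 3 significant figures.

7.08 kN/m

k = Gd⁴/(8D³N_a) = (75.5×10³ × 10.7⁴) / (8 × 99.0³ × 18)
  = 9.89651e+08 / 1.39723e+08 = 7.0829 N/mm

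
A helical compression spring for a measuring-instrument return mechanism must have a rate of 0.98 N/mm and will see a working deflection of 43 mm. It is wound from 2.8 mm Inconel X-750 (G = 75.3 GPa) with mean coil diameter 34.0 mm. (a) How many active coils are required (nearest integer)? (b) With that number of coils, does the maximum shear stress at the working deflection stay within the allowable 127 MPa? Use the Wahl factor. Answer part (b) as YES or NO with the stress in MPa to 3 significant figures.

N_a = Gd⁴/(8D³k) = (75.3×10³)(2.8⁴)/(8·34.0³·0.98) = 15.02 → N_a = 15
Actual rate k = Gd⁴/(8D³·15) = 0.98132 N/mm
Working load F = kδ = 0.98132·43 = 42.197 N
C = 34.0/2.8 = 12.1429; K_W = (4C−1)/(4C−4)+0.615/C = 1.1180
τ_max = K_W·8FD/(πd³) = 1.1180·166.43 = 186.06 MPa
τ_max > 127 MPa → exceeds allowable

(a) 15 coils; (b) NO, τ_max = 186 MPa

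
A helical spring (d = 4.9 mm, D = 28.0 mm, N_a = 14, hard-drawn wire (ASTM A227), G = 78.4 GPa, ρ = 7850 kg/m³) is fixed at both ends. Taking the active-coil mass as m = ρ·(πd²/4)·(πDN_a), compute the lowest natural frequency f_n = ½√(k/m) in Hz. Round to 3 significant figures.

159 Hz

k = Gd⁴/(8D³N_a) = (78.4×10³)(4.9⁴)/(8·28.0³·14) = 18.383 N/mm = 18383 N/m
Wire length L = πDN_a = π·28.0·14 = 1231.5 mm
m = ρ·(πd²/4)·L = 7850 × 18.857×10⁻⁶ m² × 1.2315 m = 0.1823 kg
f_n = ½√(k/m) = 0.5·√(18383/0.1823) = 0.5·√(1.0084e+05) = 158.77 Hz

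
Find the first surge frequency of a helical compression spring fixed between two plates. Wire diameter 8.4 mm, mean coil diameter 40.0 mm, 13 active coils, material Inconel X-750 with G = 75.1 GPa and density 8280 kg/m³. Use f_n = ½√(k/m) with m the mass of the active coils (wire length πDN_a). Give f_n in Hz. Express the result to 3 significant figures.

137 Hz

k = Gd⁴/(8D³N_a) = (75.1×10³)(8.4⁴)/(8·40.0³·13) = 56.175 N/mm = 56175 N/m
Wire length L = πDN_a = π·40.0·13 = 1633.6 mm
m = ρ·(πd²/4)·L = 8280 × 55.418×10⁻⁶ m² × 1.6336 m = 0.7496 kg
f_n = ½√(k/m) = 0.5·√(56175/0.7496) = 0.5·√(74940) = 136.88 Hz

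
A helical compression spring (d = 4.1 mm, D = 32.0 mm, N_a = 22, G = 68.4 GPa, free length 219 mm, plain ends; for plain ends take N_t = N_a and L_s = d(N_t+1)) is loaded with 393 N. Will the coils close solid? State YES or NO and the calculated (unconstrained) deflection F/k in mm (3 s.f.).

k = Gd⁴/(8D³N_a) = (68.4×10³)(4.1⁴)/(8·32.0³·22) = 3.3514 N/mm
N_t = 22; L_s = 4.1·23 = 94.3 mm; δ_solid = L₀ − L_s = 219 − 94.3 = 124.7 mm
δ = F/k = 393/3.3514 = 117.26 mm
δ < δ_solid → spring does not go solid

NO, δ = 117 mm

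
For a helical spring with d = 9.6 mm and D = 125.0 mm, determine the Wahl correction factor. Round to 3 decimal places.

1.110

C = D/d = 125.0/9.6 = 13.0208
K_W = (4C−1)/(4C−4) + 0.615/C = 51.083/48.083 + 0.0472 = 1.1096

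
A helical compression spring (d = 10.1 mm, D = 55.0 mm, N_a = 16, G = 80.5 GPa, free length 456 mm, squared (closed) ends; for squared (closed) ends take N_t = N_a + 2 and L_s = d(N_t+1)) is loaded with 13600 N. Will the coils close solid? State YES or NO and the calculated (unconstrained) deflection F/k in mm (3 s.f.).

k = Gd⁴/(8D³N_a) = (80.5×10³)(10.1⁴)/(8·55.0³·16) = 39.335 N/mm
N_t = 18; L_s = 10.1·19 = 191.9 mm; δ_solid = L₀ − L_s = 456 − 191.9 = 264.1 mm
δ = F/k = 13600/39.335 = 345.74 mm
δ ≥ δ_solid → spring goes solid

YES, δ = 346 mm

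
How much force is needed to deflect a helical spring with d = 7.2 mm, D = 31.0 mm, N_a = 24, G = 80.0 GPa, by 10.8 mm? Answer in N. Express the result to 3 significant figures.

k = Gd⁴/(8D³N_a) = (80.0×10³)(7.2⁴)/(8·31.0³·24) = 37.587 N/mm
F = k·δ = 37.587 × 10.8 = 405.94 N

406 N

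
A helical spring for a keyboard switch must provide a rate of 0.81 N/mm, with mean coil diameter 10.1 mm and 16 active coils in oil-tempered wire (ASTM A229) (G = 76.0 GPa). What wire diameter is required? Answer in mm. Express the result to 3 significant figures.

d = (8D³N_a·k / G)^(1/4) = (8·10.1³·16·0.81 / (76.0×10³))^0.25
  = (1.4055)^0.25 = 1.0888 mm

1.09 mm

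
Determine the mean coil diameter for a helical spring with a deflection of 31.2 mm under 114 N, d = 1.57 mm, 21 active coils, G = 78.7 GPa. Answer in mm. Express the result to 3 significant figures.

Required rate k = F/δ = 114/31.2 = 3.6538 N/mm
D = (Gd⁴/(8N_a·k))^(1/3) = (78.7×10³·1.57⁴/(8·21·3.6538))^(1/3)
  = (778.958)^(1/3) = 9.2011 mm

9.20 mm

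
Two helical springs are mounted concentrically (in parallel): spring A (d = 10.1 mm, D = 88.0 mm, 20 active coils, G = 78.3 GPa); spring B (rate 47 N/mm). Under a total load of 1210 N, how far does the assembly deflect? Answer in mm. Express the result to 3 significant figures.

22.2 mm

k_A = Gd⁴/(8D³N_a) = (78.3×10³)(10.1⁴)/(8·88.0³·20) = 7.4727 N/mm
Parallel: k_eq = 7.4727 + 47 = 54.473 N/mm
δ = F/k_eq = 1210/54.473 = 22.213 mm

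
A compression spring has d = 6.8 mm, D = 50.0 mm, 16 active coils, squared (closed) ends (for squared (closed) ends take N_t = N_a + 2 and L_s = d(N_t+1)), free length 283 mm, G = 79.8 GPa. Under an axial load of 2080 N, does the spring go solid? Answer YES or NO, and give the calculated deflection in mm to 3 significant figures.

k = Gd⁴/(8D³N_a) = (79.8×10³)(6.8⁴)/(8·50.0³·16) = 10.664 N/mm
N_t = 18; L_s = 6.8·19 = 129.2 mm; δ_solid = L₀ − L_s = 283 − 129.2 = 153.8 mm
δ = F/k = 2080/10.664 = 195.05 mm
δ ≥ δ_solid → spring goes solid

YES, δ = 195 mm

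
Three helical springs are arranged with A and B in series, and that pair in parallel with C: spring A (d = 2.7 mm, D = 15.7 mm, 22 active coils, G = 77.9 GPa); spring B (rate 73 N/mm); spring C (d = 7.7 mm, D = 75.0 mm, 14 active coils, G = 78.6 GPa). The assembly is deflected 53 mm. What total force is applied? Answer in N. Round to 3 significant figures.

k_A = Gd⁴/(8D³N_a) = (77.9×10³)(2.7⁴)/(8·15.7³·22) = 6.0783 N/mm
k_C = Gd⁴/(8D³N_a) = (78.6×10³)(7.7⁴)/(8·75.0³·14) = 5.8477 N/mm
Springs A,B series: k_AB = 1/(1/6.0783+1/73) = 5.6111 N/mm; parallel with C: k_eq = 5.6111+5.8477 = 11.459 N/mm
F = k_eq·δ = 11.459·53 = 607.31 N

607 N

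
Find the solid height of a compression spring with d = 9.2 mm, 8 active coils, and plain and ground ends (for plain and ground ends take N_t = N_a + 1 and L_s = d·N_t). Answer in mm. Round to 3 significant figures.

82.8 mm

plain and ground ends: N_t = N_a + 1 = 8 + 1 = 9
L_s = d·N_t = 9.2 × 9 = 82.8 mm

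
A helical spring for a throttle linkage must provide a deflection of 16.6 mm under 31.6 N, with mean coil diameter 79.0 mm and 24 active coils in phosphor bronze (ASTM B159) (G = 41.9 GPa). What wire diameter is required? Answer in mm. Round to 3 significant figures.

8.10 mm

Required rate k = F/δ = 31.6/16.6 = 1.9036 N/mm
d = (8D³N_a·k / G)^(1/4) = (8·79.0³·24·1.9036 / (41.9×10³))^0.25
  = (4300.8)^0.25 = 8.0982 mm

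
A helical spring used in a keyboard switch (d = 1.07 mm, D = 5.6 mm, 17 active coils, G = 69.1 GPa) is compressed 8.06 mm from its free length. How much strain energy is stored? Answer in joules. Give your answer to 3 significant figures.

k = Gd⁴/(8D³N_a) = (69.1×10³)(1.07⁴)/(8·5.6³·17) = 3.7924 N/mm
U = ½kδ² = 0.5 × 3.7924 × 8.06² = 123.18 N·mm = 0.12318 J

0.123 J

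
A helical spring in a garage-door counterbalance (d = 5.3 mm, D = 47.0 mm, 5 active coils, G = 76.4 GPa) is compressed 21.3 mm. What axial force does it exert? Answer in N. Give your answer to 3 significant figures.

309 N

k = Gd⁴/(8D³N_a) = (76.4×10³)(5.3⁴)/(8·47.0³·5) = 14.516 N/mm
F = k·δ = 14.516 × 21.3 = 309.19 N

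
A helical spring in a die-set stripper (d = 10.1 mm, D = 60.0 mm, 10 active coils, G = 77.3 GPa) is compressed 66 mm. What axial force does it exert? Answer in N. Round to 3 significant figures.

3070 N

k = Gd⁴/(8D³N_a) = (77.3×10³)(10.1⁴)/(8·60.0³·10) = 46.55 N/mm
F = k·δ = 46.55 × 66 = 3072.3 N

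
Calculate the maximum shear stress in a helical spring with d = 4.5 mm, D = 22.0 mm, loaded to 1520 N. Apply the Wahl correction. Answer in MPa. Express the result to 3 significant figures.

1230 MPa

Spring index C = D/d = 22.0/4.5 = 4.8889
K_W = (4C−1)/(4C−4) + 0.615/C = 18.556/15.556 + 0.1258 = 1.3187
τ₀ = 8FD/(πd³) = 8·1520·22.0/(π·4.5³) = 267520/286.28 = 934.48 MPa
τ_max = K·τ₀ = 1.3187 × 934.48 = 1232.3 MPa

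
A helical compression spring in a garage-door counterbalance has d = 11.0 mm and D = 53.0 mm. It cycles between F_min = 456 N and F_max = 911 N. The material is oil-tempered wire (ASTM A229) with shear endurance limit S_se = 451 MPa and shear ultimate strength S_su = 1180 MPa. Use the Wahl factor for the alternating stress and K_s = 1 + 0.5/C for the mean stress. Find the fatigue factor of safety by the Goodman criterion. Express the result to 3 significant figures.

7.54

C = D/d = 53.0/11.0 = 4.8182; K_W = (4C−1)/(4C−4)+0.615/C = 1.3241; K_s = 1+0.5/C = 1.1038
F_a = (F_max−F_min)/2 = 227.5 N; F_m = (F_max+F_min)/2 = 683.5 N
τ_a = K_W·8F_aD/(πd³) = 1.3241 × 23.068 = 30.544 MPa
τ_m = K_s·8F_mD/(πd³) = 1.1038 × 69.307 = 76.499 MPa
Goodman: 1/n_f = τ_a/S_se + τ_m/S_su = 30.544/451 + 76.499/1180 = 0.06773 + 0.06483 = 0.13256
n_f = 1/0.13256 = 7.544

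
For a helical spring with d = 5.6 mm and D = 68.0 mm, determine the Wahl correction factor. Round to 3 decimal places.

1.118

C = D/d = 68.0/5.6 = 12.1429
K_W = (4C−1)/(4C−4) + 0.615/C = 47.571/44.571 + 0.0506 = 1.1180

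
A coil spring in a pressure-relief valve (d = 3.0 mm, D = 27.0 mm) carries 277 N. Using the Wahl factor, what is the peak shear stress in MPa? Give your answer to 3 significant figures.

Spring index C = D/d = 27.0/3.0 = 9.0000
K_W = (4C−1)/(4C−4) + 0.615/C = 35.000/32.000 + 0.0683 = 1.1621
τ₀ = 8FD/(πd³) = 8·277·27.0/(π·3.0³) = 59832/84.823 = 705.37 MPa
τ_max = K·τ₀ = 1.1621 × 705.37 = 819.7 MPa

820 MPa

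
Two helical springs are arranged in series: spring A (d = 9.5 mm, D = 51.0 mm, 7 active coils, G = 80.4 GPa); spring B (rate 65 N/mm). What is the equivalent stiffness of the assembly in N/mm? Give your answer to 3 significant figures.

k_A = Gd⁴/(8D³N_a) = (80.4×10³)(9.5⁴)/(8·51.0³·7) = 88.156 N/mm
Series: 1/k_eq = 1/88.156 + 1/65 = 0.026728; k_eq = 37.414 N/mm

37.4 N/mm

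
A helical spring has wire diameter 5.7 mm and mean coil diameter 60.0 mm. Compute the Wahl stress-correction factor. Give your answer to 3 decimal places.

1.137

C = D/d = 60.0/5.7 = 10.5263
K_W = (4C−1)/(4C−4) + 0.615/C = 41.105/38.105 + 0.0584 = 1.1372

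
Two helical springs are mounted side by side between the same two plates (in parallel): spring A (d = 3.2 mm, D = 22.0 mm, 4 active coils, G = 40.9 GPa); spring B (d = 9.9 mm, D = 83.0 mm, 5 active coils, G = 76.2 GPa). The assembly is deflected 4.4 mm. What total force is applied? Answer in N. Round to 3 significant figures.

196 N

k_A = Gd⁴/(8D³N_a) = (40.9×10³)(3.2⁴)/(8·22.0³·4) = 12.587 N/mm
k_B = Gd⁴/(8D³N_a) = (76.2×10³)(9.9⁴)/(8·83.0³·5) = 32.004 N/mm
Parallel: k_eq = 12.587 + 32.004 = 44.59 N/mm
F = k_eq·δ = 44.59·4.4 = 196.2 N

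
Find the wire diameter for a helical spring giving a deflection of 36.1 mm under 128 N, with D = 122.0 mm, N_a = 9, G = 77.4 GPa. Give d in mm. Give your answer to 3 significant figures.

Required rate k = F/δ = 128/36.1 = 3.5457 N/mm
d = (8D³N_a·k / G)^(1/4) = (8·122.0³·9·3.5457 / (77.4×10³))^0.25
  = (5989.3)^0.25 = 8.7972 mm

8.80 mm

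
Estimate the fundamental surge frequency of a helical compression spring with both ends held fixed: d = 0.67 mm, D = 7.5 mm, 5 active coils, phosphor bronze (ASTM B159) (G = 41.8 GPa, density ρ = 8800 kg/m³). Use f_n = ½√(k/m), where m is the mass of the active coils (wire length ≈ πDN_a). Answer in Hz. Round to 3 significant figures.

584 Hz

k = Gd⁴/(8D³N_a) = (41.8×10³)(0.67⁴)/(8·7.5³·5) = 0.49915 N/mm = 499.15 N/m
Wire length L = πDN_a = π·7.5·5 = 117.81 mm
m = ρ·(πd²/4)·L = 8800 × 0.35257×10⁻⁶ m² × 0.11781 m = 0.00036551 kg
f_n = ½√(k/m) = 0.5·√(499.15/0.00036551) = 0.5·√(1.3656e+06) = 584.3 Hz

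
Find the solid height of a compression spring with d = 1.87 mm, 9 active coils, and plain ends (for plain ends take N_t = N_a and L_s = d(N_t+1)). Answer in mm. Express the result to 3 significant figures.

plain ends: N_t = N_a = 9
L_s = d·(N_t+1) = 1.87 × 10 = 18.7 mm

18.7 mm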